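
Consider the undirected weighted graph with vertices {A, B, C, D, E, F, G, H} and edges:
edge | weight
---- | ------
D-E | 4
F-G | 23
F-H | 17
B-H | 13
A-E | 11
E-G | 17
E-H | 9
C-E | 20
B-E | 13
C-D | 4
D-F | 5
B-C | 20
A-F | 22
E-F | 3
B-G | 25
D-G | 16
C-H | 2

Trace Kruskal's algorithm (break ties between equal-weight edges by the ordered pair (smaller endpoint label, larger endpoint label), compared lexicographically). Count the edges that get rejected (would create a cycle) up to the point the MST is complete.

Kruskal: consider edges lightest-first.
C-H (2): add — endpoints in different components.
E-F (3): add — endpoints in different components.
C-D (4): add — endpoints in different components.
D-E (4): add — endpoints in different components.
D-F (5): skip — D and F already connected.
E-H (9): skip — E and H already connected.
A-E (11): add — endpoints in different components.
B-E (13): add — endpoints in different components.
B-H (13): skip — B and H already connected.
D-G (16): add — endpoints in different components.
Edges rejected before the tree was complete: 3.

3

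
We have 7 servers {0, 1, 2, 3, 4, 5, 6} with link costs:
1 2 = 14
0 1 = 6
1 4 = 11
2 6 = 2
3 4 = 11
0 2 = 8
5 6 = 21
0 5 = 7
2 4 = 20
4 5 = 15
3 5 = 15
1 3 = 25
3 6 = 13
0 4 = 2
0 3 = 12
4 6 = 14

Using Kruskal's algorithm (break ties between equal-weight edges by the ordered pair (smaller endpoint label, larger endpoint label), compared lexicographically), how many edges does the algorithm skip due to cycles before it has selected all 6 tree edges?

Sort edges by weight, then run Kruskal:
0 4 (2): add — endpoints in different components.
2 6 (2): add — endpoints in different components.
0 1 (6): add — endpoints in different components.
0 5 (7): add — endpoints in different components.
0 2 (8): add — endpoints in different components.
1 4 (11): skip — 1 and 4 already connected.
3 4 (11): add — endpoints in different components.
Edges rejected before the tree was complete: 1.

1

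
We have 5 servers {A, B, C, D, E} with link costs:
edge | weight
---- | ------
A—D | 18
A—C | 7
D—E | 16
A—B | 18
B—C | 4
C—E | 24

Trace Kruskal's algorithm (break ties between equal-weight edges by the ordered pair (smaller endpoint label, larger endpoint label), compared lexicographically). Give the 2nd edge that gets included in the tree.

Kruskal: consider edges lightest-first.
B—C (4): add. Components now {A} {B,C} {D} {E}
A—C (7): add. Components now {A,B,C} {D} {E}
D—E (16): add. Components now {A,B,C} {D,E}
A—B (18): skip — A and B already connected.
A—D (18): add. Components now {A,B,C,D,E}
The 2nd edge added is A—C.

A-C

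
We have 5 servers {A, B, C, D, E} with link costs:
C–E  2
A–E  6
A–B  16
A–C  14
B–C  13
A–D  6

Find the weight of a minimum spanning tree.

27

Prim's algorithm from D:
Step 1: cheapest edge leaving the tree is A–D (6); add A.
Step 2: cheapest edge leaving the tree is A–E (6); add E.
Step 3: cheapest edge leaving the tree is C–E (2); add C.
Step 4: cheapest edge leaving the tree is B–C (13); add B.
MST edges: A–D, A–E, C–E, B–C; total weight 6+6+2+13 = 27.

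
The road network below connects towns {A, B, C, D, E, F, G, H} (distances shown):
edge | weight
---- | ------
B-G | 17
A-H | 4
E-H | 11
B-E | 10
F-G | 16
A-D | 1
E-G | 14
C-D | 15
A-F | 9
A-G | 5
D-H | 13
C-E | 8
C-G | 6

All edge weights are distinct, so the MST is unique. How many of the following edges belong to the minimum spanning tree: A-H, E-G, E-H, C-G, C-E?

Kruskal: consider edges lightest-first.
A-D (1): add — endpoints in different components.
A-H (4): add — endpoints in different components.
A-G (5): add — endpoints in different components.
C-G (6): add — endpoints in different components.
C-E (8): add — endpoints in different components.
A-F (9): add — endpoints in different components.
B-E (10): add — endpoints in different components.
MST edge set: {A-D, A-H, A-G, C-G, C-E, A-F, B-E}.
Of the listed edges, {A-H, C-G, C-E} are in the MST → 3.

3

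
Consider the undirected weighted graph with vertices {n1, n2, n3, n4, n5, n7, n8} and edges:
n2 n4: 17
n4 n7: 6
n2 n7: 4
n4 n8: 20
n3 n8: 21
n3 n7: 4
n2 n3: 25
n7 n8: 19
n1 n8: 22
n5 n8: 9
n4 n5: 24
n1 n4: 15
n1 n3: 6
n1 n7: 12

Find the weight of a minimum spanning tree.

48

Grow the tree from n5 using Prim:
Step 1: frontier [n5 n8 9, n4 n5 24] → take n5 n8 (9); add n8.
Step 2: frontier [n4 n5 24, n7 n8 19, n4 n8 20, n3 n8 21, n1 n8 22] → take n7 n8 (19); add n7.
Step 3: frontier [n4 n5 24, n2 n7 4, n3 n7 4, n4 n7 6, n1 n7 12, n4 n8 20, n3 n8 21, n1 n8 22] → take n2 n7 (4); add n2.
Step 4: frontier [n2 n4 17, n2 n3 25, n4 n5 24, n3 n7 4, n4 n7 6, n1 n7 12, n4 n8 20, n3 n8 21, n1 n8 22] → take n3 n7 (4); add n3.
Step 5: frontier [n2 n4 17, n1 n3 6, n4 n5 24, n4 n7 6, n1 n7 12, n4 n8 20, n1 n8 22] → take n1 n3 (6); add n1.
Step 6: frontier [n1 n4 15, n2 n4 17, n4 n5 24, n4 n7 6, n4 n8 20] → take n4 n7 (6); add n4.
MST edges: n5 n8, n7 n8, n2 n7, n3 n7, n1 n3, n4 n7; total weight 9+19+4+4+6+6 = 48.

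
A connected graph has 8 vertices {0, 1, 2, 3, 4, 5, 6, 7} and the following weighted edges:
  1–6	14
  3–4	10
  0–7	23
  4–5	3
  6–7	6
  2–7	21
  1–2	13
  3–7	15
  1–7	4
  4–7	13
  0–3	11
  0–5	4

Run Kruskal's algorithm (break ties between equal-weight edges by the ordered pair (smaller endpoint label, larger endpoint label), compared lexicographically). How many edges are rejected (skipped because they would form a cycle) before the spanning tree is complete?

1

Kruskal: consider edges lightest-first.
4–5 (3): add — endpoints in different components.
0–5 (4): add — endpoints in different components.
1–7 (4): add — endpoints in different components.
6–7 (6): add — endpoints in different components.
3–4 (10): add — endpoints in different components.
0–3 (11): skip — 0 and 3 already connected.
1–2 (13): add — endpoints in different components.
4–7 (13): add — endpoints in different components.
Edges rejected before the tree was complete: 1.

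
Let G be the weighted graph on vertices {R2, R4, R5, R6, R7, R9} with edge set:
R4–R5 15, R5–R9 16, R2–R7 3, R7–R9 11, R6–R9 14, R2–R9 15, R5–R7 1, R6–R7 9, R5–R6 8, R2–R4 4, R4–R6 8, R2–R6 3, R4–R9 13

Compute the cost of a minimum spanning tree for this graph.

Kruskal's algorithm — process edges by increasing weight (ties by edge label):
R5–R7 (1): add — endpoints in different components.
R2–R6 (3): add — endpoints in different components.
R2–R7 (3): add — endpoints in different components.
R2–R4 (4): add — endpoints in different components.
R4–R6 (8): skip — R6 and R4 already connected.
R5–R6 (8): skip — R5 and R6 already connected.
R6–R7 (9): skip — R7 and R6 already connected.
R7–R9 (11): add — endpoints in different components.
MST edges: R5–R7, R2–R6, R2–R7, R2–R4, R7–R9; total weight 1+3+3+4+11 = 22.

22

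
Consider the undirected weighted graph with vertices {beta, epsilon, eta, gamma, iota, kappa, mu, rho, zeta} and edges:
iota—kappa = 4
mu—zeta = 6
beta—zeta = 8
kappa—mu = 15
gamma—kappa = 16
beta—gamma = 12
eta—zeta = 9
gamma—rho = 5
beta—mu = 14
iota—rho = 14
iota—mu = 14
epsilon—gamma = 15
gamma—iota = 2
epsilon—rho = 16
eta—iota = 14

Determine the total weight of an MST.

61

Grow the tree from mu using Prim:
Step 1: cheapest edge leaving the tree is mu—zeta (6); add zeta.
Step 2: cheapest edge leaving the tree is beta—zeta (8); add beta.
Step 3: cheapest edge leaving the tree is eta—zeta (9); add eta.
Step 4: cheapest edge leaving the tree is beta—gamma (12); add gamma.
Step 5: cheapest edge leaving the tree is gamma—iota (2); add iota.
Step 6: cheapest edge leaving the tree is iota—kappa (4); add kappa.
Step 7: cheapest edge leaving the tree is gamma—rho (5); add rho.
Step 8: cheapest edge leaving the tree is epsilon—gamma (15); add epsilon.
MST edges: mu—zeta, beta—zeta, eta—zeta, beta—gamma, gamma—iota, iota—kappa, gamma—rho, epsilon—gamma; total weight 6+8+9+12+2+4+5+15 = 61.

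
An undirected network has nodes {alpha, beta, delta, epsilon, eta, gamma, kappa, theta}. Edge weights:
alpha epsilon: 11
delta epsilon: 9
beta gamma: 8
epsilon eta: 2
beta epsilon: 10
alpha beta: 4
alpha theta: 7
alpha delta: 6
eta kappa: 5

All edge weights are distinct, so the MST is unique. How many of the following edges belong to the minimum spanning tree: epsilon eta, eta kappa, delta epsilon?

Kruskal's algorithm — process edges by increasing weight (ties by edge label):
epsilon eta (2): add — endpoints in different components.
alpha beta (4): add — endpoints in different components.
eta kappa (5): add — endpoints in different components.
alpha delta (6): add — endpoints in different components.
alpha theta (7): add — endpoints in different components.
beta gamma (8): add — endpoints in different components.
delta epsilon (9): add — endpoints in different components.
MST edge set: {epsilon eta, alpha beta, eta kappa, alpha delta, alpha theta, beta gamma, delta epsilon}.
Of the listed edges, {epsilon eta, eta kappa, delta epsilon} are in the MST → 3.

3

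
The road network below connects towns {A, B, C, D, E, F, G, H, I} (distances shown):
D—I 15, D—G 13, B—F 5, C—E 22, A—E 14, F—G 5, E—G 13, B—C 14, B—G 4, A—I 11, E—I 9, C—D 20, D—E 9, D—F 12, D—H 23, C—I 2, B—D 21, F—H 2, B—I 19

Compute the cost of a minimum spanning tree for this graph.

54

Sort edges by weight, then run Kruskal:
C—I (2): add — endpoints in different components.
F—H (2): add — endpoints in different components.
B—G (4): add — endpoints in different components.
B—F (5): add — endpoints in different components.
F—G (5): skip — F and G already connected.
D—E (9): add — endpoints in different components.
E—I (9): add — endpoints in different components.
A—I (11): add — endpoints in different components.
D—F (12): add — endpoints in different components.
MST edges: C—I, F—H, B—G, B—F, D—E, E—I, A—I, D—F; total weight 2+2+4+5+9+9+11+12 = 54.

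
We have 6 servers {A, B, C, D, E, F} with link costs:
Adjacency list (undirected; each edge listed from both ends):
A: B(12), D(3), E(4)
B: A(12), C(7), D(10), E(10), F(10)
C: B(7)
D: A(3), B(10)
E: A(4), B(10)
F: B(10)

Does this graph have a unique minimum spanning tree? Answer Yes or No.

Sort edges by weight, then run Kruskal:
A D (3): add — endpoints in different components.
A E (4): add — endpoints in different components.
B C (7): add — endpoints in different components.
B D (10): add — endpoints in different components.
B E (10): skip — B and E already connected.
B F (10): add — endpoints in different components.
Non-tree edge B E has weight 10, equal to the heaviest edge on its tree cycle — swapping gives another MST of the same weight. Not unique.

No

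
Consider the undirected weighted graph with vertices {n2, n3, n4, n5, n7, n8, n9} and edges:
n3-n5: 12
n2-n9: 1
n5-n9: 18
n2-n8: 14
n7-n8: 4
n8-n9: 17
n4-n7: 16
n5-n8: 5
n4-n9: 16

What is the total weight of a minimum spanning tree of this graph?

Kruskal's algorithm — process edges by increasing weight (ties by edge label):
n2-n9 (1): add. Components now {n7} {n4} {n2,n9} {n3} {n5} {n8}
n7-n8 (4): add. Components now {n7,n8} {n4} {n2,n9} {n3} {n5}
n5-n8 (5): add. Components now {n5,n7,n8} {n4} {n2,n9} {n3}
n3-n5 (12): add. Components now {n3,n5,n7,n8} {n4} {n2,n9}
n2-n8 (14): add. Components now {n2,n3,n5,n7,n8,n9} {n4}
n4-n7 (16): add. Components now {n2,n3,n4,n5,n7,n8,n9}
MST edges: n2-n9, n7-n8, n5-n8, n3-n5, n2-n8, n4-n7; total weight 1+4+5+12+14+16 = 52.

52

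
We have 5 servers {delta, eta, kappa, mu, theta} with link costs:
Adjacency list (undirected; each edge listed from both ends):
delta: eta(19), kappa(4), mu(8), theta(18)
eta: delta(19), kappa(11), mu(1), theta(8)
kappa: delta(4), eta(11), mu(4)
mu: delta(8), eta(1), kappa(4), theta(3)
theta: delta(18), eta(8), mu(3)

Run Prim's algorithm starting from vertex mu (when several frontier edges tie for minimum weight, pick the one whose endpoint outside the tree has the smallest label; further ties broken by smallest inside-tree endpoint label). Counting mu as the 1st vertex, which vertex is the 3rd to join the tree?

Grow the tree from mu using Prim:
Step 1: frontier [eta-mu 1, mu-theta 3, kappa-mu 4, delta-mu 8] → take eta-mu (1); add eta.
Step 2: frontier [eta-theta 8, eta-kappa 11, delta-eta 19, mu-theta 3, kappa-mu 4, delta-mu 8] → take mu-theta (3); add theta.
Step 3: frontier [eta-kappa 11, delta-eta 19, kappa-mu 4, delta-mu 8, delta-theta 18] → take kappa-mu (4); add kappa.
Step 4: frontier [delta-eta 19, delta-kappa 4, delta-mu 8, delta-theta 18] → take delta-kappa (4); add delta.
Vertex order: mu, eta, theta, kappa, delta. The 3rd vertex is theta.

theta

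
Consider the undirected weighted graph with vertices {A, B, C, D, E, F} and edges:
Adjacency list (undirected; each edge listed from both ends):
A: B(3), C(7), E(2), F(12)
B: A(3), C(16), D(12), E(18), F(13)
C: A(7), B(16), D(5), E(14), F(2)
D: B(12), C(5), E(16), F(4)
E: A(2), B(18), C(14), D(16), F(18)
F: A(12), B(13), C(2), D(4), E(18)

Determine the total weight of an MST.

Kruskal: consider edges lightest-first.
A—E (2): add. Components now {A,E} {B} {C} {D} {F}
C—F (2): add. Components now {A,E} {B} {C,F} {D}
A—B (3): add. Components now {A,B,E} {C,F} {D}
D—F (4): add. Components now {A,B,E} {C,D,F}
C—D (5): skip — C and D already connected.
A—C (7): add. Components now {A,B,C,D,E,F}
MST edges: A—E, C—F, A—B, D—F, A—C; total weight 2+2+3+4+7 = 18.

18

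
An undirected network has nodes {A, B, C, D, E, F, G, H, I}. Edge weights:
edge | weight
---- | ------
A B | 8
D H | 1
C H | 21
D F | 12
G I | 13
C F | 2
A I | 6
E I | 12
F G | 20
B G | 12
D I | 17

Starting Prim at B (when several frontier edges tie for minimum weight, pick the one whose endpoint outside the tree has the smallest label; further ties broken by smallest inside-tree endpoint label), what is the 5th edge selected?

D-I

Grow the tree from B using Prim:
Step 1: cheapest edge leaving the tree is A B (8); add A.
Step 2: cheapest edge leaving the tree is A I (6); add I.
Step 3: cheapest edge leaving the tree is E I (12); add E.
Step 4: cheapest edge leaving the tree is B G (12); add G.
Step 5: cheapest edge leaving the tree is D I (17); add D.
Step 6: cheapest edge leaving the tree is D H (1); add H.
Step 7: cheapest edge leaving the tree is D F (12); add F.
Step 8: cheapest edge leaving the tree is C F (2); add C.
The 5th edge added is D I.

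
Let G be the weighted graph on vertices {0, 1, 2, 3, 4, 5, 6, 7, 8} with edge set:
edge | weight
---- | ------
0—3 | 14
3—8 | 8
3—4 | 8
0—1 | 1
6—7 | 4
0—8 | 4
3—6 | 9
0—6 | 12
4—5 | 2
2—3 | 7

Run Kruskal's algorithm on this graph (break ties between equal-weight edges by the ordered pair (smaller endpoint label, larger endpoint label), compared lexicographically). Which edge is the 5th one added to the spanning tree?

2-3

Sort edges by weight, then run Kruskal:
0—1 (1): add — endpoints in different components.
4—5 (2): add — endpoints in different components.
0—8 (4): add — endpoints in different components.
6—7 (4): add — endpoints in different components.
2—3 (7): add — endpoints in different components.
3—4 (8): add — endpoints in different components.
3—8 (8): add — endpoints in different components.
3—6 (9): add — endpoints in different components.
The 5th edge added is 2—3.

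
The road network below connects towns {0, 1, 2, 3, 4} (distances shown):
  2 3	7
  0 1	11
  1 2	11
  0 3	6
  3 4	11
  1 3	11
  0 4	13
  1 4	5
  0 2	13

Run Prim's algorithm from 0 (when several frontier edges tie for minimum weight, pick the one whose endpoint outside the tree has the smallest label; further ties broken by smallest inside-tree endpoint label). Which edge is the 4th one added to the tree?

1-4

Prim, starting at 0.
Step 1: frontier [0 3 6, 0 1 11, 0 2 13, 0 4 13] → take 0 3 (6); add 3.
Step 2: frontier [0 1 11, 0 2 13, 0 4 13, 2 3 7, 1 3 11, 3 4 11] → take 2 3 (7); add 2.
Step 3: frontier [0 1 11, 0 4 13, 1 2 11, 1 3 11, 3 4 11] → take 0 1 (11); add 1.
Step 4: frontier [0 4 13, 1 4 5, 3 4 11] → take 1 4 (5); add 4.
The 4th edge added is 1 4.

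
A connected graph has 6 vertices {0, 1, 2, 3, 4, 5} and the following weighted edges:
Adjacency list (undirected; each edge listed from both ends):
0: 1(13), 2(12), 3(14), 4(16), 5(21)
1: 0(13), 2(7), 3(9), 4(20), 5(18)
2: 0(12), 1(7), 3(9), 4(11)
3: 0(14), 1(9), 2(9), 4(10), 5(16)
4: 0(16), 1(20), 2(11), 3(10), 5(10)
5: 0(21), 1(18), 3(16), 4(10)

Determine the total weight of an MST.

48

Grow the tree from 3 using Prim:
Step 1: cheapest edge leaving the tree is 1–3 (9); add 1.
Step 2: cheapest edge leaving the tree is 1–2 (7); add 2.
Step 3: cheapest edge leaving the tree is 3–4 (10); add 4.
Step 4: cheapest edge leaving the tree is 4–5 (10); add 5.
Step 5: cheapest edge leaving the tree is 0–2 (12); add 0.
MST edges: 1–3, 1–2, 3–4, 4–5, 0–2; total weight 9+7+10+10+12 = 48.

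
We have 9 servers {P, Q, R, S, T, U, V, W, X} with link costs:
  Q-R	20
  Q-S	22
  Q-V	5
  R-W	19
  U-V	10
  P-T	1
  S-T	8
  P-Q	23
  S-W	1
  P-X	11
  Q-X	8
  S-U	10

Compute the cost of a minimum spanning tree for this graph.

62

Grow the tree from V using Prim:
Step 1: frontier [Q-V 5, U-V 10] → take Q-V (5); add Q.
Step 2: frontier [Q-X 8, Q-R 20, Q-S 22, P-Q 23, U-V 10] → take Q-X (8); add X.
Step 3: frontier [Q-R 20, Q-S 22, P-Q 23, U-V 10, P-X 11] → take U-V (10); add U.
Step 4: frontier [Q-R 20, Q-S 22, P-Q 23, S-U 10, P-X 11] → take S-U (10); add S.
Step 5: frontier [Q-R 20, P-Q 23, S-W 1, S-T 8, P-X 11] → take S-W (1); add W.
Step 6: frontier [Q-R 20, P-Q 23, S-T 8, R-W 19, P-X 11] → take S-T (8); add T.
Step 7: frontier [Q-R 20, P-Q 23, P-T 1, R-W 19, P-X 11] → take P-T (1); add P.
Step 8: frontier [Q-R 20, R-W 19] → take R-W (19); add R.
MST edges: Q-V, Q-X, U-V, S-U, S-W, S-T, P-T, R-W; total weight 5+8+10+10+1+8+1+19 = 62.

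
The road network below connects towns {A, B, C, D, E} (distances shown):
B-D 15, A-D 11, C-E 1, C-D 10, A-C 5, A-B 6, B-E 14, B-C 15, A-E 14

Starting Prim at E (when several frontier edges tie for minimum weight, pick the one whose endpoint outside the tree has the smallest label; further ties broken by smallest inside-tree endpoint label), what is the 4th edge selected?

C-D

Prim's algorithm from E:
Step 1: frontier [C-E 1, A-E 14, B-E 14] → take C-E (1); add C.
Step 2: frontier [A-C 5, C-D 10, B-C 15, A-E 14, B-E 14] → take A-C (5); add A.
Step 3: frontier [A-B 6, A-D 11, C-D 10, B-C 15, B-E 14] → take A-B (6); add B.
Step 4: frontier [A-D 11, B-D 15, C-D 10] → take C-D (10); add D.
The 4th edge added is C-D.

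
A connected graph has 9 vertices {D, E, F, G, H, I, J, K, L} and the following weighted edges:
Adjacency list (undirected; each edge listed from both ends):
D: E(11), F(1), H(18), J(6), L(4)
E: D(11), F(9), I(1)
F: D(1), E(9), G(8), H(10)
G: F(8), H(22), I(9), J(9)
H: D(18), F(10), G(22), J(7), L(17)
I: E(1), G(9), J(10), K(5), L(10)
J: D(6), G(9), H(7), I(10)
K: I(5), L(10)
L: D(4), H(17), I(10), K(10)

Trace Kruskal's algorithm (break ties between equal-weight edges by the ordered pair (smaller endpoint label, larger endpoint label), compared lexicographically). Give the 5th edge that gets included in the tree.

D-J

Kruskal's algorithm — process edges by increasing weight (ties by edge label):
D-F (1): add — endpoints in different components.
E-I (1): add — endpoints in different components.
D-L (4): add — endpoints in different components.
I-K (5): add — endpoints in different components.
D-J (6): add — endpoints in different components.
H-J (7): add — endpoints in different components.
F-G (8): add — endpoints in different components.
E-F (9): add — endpoints in different components.
The 5th edge added is D-J.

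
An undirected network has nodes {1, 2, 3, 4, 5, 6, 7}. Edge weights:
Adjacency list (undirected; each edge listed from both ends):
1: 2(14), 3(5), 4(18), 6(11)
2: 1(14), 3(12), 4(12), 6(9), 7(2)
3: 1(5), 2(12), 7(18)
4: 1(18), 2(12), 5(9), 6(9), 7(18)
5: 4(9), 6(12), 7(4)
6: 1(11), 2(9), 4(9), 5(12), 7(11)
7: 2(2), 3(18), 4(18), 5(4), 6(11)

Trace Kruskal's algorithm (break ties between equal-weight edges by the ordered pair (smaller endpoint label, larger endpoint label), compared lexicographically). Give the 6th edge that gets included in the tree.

1-6

Kruskal's algorithm — process edges by increasing weight (ties by edge label):
2–7 (2): add. Components now {1} {2,7} {3} {4} {5} {6}
5–7 (4): add. Components now {1} {2,5,7} {3} {4} {6}
1–3 (5): add. Components now {1,3} {2,5,7} {4} {6}
2–6 (9): add. Components now {1,3} {2,5,6,7} {4}
4–5 (9): add. Components now {1,3} {2,4,5,6,7}
4–6 (9): skip — 4 and 6 already connected.
1–6 (11): add. Components now {1,2,3,4,5,6,7}
The 6th edge added is 1–6.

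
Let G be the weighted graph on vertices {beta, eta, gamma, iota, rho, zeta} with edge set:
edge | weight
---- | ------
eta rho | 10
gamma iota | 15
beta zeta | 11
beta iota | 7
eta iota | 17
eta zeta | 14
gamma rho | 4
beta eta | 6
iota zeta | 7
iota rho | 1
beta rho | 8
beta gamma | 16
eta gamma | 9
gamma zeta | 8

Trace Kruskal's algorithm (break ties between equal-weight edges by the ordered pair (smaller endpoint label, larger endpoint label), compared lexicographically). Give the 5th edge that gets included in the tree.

iota-zeta

Kruskal: consider edges lightest-first.
iota rho (1): add — endpoints in different components.
gamma rho (4): add — endpoints in different components.
beta eta (6): add — endpoints in different components.
beta iota (7): add — endpoints in different components.
iota zeta (7): add — endpoints in different components.
The 5th edge added is iota zeta.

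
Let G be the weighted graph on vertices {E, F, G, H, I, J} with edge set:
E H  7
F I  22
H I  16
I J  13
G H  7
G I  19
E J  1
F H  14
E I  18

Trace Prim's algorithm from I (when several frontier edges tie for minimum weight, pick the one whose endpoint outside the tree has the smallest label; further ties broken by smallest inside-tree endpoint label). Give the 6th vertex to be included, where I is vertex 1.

F

Grow the tree from I using Prim:
Step 1: cheapest edge leaving the tree is I J (13); add J.
Step 2: cheapest edge leaving the tree is E J (1); add E.
Step 3: cheapest edge leaving the tree is E H (7); add H.
Step 4: cheapest edge leaving the tree is G H (7); add G.
Step 5: cheapest edge leaving the tree is F H (14); add F.
Vertex order: I, J, E, H, G, F. The 6th vertex is F.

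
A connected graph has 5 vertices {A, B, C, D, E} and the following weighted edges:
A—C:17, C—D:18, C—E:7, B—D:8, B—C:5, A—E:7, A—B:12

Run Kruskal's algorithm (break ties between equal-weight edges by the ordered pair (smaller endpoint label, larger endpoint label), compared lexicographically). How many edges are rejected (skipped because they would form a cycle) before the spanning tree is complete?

0

Kruskal: consider edges lightest-first.
B—C (5): add — endpoints in different components.
A—E (7): add — endpoints in different components.
C—E (7): add — endpoints in different components.
B—D (8): add — endpoints in different components.
Edges rejected before the tree was complete: 0.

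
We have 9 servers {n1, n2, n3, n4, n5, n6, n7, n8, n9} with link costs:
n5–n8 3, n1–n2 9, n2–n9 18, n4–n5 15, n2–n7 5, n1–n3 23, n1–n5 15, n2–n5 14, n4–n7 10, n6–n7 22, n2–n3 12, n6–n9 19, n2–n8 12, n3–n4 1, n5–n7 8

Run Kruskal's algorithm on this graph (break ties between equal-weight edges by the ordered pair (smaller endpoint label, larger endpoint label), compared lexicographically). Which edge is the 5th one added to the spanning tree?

n1-n2

Kruskal's algorithm — process edges by increasing weight (ties by edge label):
n3–n4 (1): add — endpoints in different components.
n5–n8 (3): add — endpoints in different components.
n2–n7 (5): add — endpoints in different components.
n5–n7 (8): add — endpoints in different components.
n1–n2 (9): add — endpoints in different components.
n4–n7 (10): add — endpoints in different components.
n2–n3 (12): skip — n2 and n3 already connected.
n2–n8 (12): skip — n8 and n2 already connected.
n2–n5 (14): skip — n2 and n5 already connected.
n1–n5 (15): skip — n1 and n5 already connected.
n4–n5 (15): skip — n4 and n5 already connected.
n2–n9 (18): add — endpoints in different components.
n6–n9 (19): add — endpoints in different components.
The 5th edge added is n1–n2.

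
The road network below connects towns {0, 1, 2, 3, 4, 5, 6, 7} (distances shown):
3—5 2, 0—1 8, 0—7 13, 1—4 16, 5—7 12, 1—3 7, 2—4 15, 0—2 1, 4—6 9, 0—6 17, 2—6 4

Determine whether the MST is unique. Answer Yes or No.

Yes

Sort edges by weight, then run Kruskal:
0—2 (1): add — endpoints in different components.
3—5 (2): add — endpoints in different components.
2—6 (4): add — endpoints in different components.
1—3 (7): add — endpoints in different components.
0—1 (8): add — endpoints in different components.
4—6 (9): add — endpoints in different components.
5—7 (12): add — endpoints in different components.
Every non-tree edge has weight strictly greater than the heaviest edge on the tree path between its endpoints, so the MST is unique.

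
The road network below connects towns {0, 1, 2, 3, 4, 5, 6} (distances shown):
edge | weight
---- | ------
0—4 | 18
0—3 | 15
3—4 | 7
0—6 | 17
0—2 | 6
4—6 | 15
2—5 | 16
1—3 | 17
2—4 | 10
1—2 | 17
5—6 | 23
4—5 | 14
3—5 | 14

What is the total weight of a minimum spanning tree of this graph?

69

Sort edges by weight, then run Kruskal:
0—2 (6): add. Components now {0,2} {1} {3} {4} {5} {6}
3—4 (7): add. Components now {0,2} {1} {3,4} {5} {6}
2—4 (10): add. Components now {0,2,3,4} {1} {5} {6}
3—5 (14): add. Components now {0,2,3,4,5} {1} {6}
4—5 (14): skip — 4 and 5 already connected.
0—3 (15): skip — 0 and 3 already connected.
4—6 (15): add. Components now {0,2,3,4,5,6} {1}
2—5 (16): skip — 2 and 5 already connected.
0—6 (17): skip — 0 and 6 already connected.
1—2 (17): add. Components now {0,1,2,3,4,5,6}
MST edges: 0—2, 3—4, 2—4, 3—5, 4—6, 1—2; total weight 6+7+10+14+15+17 = 69.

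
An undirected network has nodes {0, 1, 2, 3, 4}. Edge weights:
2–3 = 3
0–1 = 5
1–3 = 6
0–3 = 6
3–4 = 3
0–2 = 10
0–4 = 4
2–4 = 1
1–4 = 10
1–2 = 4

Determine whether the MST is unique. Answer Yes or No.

No

Kruskal: consider edges lightest-first.
2–4 (1): add. Components now {0} {1} {2,4} {3}
2–3 (3): add. Components now {0} {1} {2,3,4}
3–4 (3): skip — 3 and 4 already connected.
0–4 (4): add. Components now {0,2,3,4} {1}
1–2 (4): add. Components now {0,1,2,3,4}
Non-tree edge 3–4 has weight 3, equal to the heaviest edge on its tree cycle — swapping gives another MST of the same weight. Not unique.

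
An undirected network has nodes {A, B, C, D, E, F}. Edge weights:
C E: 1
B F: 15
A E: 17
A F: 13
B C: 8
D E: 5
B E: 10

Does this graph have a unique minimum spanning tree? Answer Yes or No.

Kruskal: consider edges lightest-first.
C E (1): add. Components now {A} {B} {C,E} {D} {F}
D E (5): add. Components now {A} {B} {C,D,E} {F}
B C (8): add. Components now {A} {B,C,D,E} {F}
B E (10): skip — B and E already connected.
A F (13): add. Components now {A,F} {B,C,D,E}
B F (15): add. Components now {A,B,C,D,E,F}
Every non-tree edge has weight strictly greater than the heaviest edge on the tree path between its endpoints, so the MST is unique.

Yes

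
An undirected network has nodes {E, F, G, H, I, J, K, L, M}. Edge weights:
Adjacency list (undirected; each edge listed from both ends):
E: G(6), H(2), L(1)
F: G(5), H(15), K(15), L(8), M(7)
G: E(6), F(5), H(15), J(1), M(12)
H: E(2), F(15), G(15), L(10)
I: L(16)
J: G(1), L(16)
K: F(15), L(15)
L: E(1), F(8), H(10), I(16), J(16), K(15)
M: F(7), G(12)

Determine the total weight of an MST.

Prim, starting at E.
Step 1: cheapest edge leaving the tree is E—L (1); add L.
Step 2: cheapest edge leaving the tree is E—H (2); add H.
Step 3: cheapest edge leaving the tree is E—G (6); add G.
Step 4: cheapest edge leaving the tree is G—J (1); add J.
Step 5: cheapest edge leaving the tree is F—G (5); add F.
Step 6: cheapest edge leaving the tree is F—M (7); add M.
Step 7: cheapest edge leaving the tree is F—K (15); add K.
Step 8: cheapest edge leaving the tree is I—L (16); add I.
MST edges: E—L, E—H, E—G, G—J, F—G, F—M, F—K, I—L; total weight 1+2+6+1+5+7+15+16 = 53.

53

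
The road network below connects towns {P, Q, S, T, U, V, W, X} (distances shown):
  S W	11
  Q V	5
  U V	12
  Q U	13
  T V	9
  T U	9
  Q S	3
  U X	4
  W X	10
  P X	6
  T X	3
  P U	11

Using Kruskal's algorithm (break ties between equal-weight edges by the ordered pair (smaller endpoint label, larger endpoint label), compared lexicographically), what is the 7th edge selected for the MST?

W-X

Kruskal: consider edges lightest-first.
Q S (3): add — endpoints in different components.
T X (3): add — endpoints in different components.
U X (4): add — endpoints in different components.
Q V (5): add — endpoints in different components.
P X (6): add — endpoints in different components.
T U (9): skip — U and T already connected.
T V (9): add — endpoints in different components.
W X (10): add — endpoints in different components.
The 7th edge added is W X.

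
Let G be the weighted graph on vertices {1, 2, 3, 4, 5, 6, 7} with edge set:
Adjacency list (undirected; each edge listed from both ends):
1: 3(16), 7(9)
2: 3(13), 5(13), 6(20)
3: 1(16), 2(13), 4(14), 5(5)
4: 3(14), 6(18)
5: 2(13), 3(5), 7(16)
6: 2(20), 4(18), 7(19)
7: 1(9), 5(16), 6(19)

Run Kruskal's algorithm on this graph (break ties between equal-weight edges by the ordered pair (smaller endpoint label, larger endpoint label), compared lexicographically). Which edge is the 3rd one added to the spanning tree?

Sort edges by weight, then run Kruskal:
3-5 (5): add — endpoints in different components.
1-7 (9): add — endpoints in different components.
2-3 (13): add — endpoints in different components.
2-5 (13): skip — 2 and 5 already connected.
3-4 (14): add — endpoints in different components.
1-3 (16): add — endpoints in different components.
5-7 (16): skip — 5 and 7 already connected.
4-6 (18): add — endpoints in different components.
The 3rd edge added is 2-3.

2-3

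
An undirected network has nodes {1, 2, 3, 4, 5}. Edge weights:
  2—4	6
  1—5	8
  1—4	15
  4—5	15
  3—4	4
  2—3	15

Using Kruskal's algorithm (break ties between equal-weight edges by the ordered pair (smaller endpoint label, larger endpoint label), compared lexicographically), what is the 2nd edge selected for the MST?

2-4

Kruskal's algorithm — process edges by increasing weight (ties by edge label):
3—4 (4): add. Components now {1} {2} {3,4} {5}
2—4 (6): add. Components now {1} {2,3,4} {5}
1—5 (8): add. Components now {1,5} {2,3,4}
1—4 (15): add. Components now {1,2,3,4,5}
The 2nd edge added is 2—4.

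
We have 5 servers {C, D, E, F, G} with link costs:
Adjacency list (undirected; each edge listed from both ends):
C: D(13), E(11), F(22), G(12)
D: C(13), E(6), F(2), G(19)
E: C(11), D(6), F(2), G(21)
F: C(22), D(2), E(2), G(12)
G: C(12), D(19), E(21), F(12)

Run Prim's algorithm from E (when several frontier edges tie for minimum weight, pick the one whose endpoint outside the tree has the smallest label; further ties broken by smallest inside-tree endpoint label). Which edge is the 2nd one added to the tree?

Grow the tree from E using Prim:
Step 1: frontier [E-F 2, D-E 6, C-E 11, E-G 21] → take E-F (2); add F.
Step 2: frontier [D-E 6, C-E 11, E-G 21, D-F 2, F-G 12, C-F 22] → take D-F (2); add D.
Step 3: frontier [C-D 13, D-G 19, C-E 11, E-G 21, F-G 12, C-F 22] → take C-E (11); add C.
Step 4: frontier [C-G 12, D-G 19, E-G 21, F-G 12] → take C-G (12); add G.
The 2nd edge added is D-F.

D-F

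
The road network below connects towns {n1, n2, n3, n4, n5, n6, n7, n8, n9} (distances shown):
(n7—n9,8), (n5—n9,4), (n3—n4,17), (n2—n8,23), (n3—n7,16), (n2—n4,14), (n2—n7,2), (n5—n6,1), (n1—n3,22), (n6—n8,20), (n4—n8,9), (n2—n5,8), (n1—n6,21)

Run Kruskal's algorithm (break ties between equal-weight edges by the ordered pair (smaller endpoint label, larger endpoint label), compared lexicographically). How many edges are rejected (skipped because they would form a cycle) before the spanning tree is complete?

3

Sort edges by weight, then run Kruskal:
n5—n6 (1): add — endpoints in different components.
n2—n7 (2): add — endpoints in different components.
n5—n9 (4): add — endpoints in different components.
n2—n5 (8): add — endpoints in different components.
n7—n9 (8): skip — n7 and n9 already connected.
n4—n8 (9): add — endpoints in different components.
n2—n4 (14): add — endpoints in different components.
n3—n7 (16): add — endpoints in different components.
n3—n4 (17): skip — n3 and n4 already connected.
n6—n8 (20): skip — n8 and n6 already connected.
n1—n6 (21): add — endpoints in different components.
Edges rejected before the tree was complete: 3.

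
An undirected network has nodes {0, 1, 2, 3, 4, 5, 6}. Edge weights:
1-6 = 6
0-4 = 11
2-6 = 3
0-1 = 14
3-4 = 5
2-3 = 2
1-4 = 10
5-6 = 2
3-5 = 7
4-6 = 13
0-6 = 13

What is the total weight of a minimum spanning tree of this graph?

Prim's algorithm from 5:
Step 1: frontier [5-6 2, 3-5 7] → take 5-6 (2); add 6.
Step 2: frontier [3-5 7, 2-6 3, 1-6 6, 0-6 13, 4-6 13] → take 2-6 (3); add 2.
Step 3: frontier [2-3 2, 3-5 7, 1-6 6, 0-6 13, 4-6 13] → take 2-3 (2); add 3.
Step 4: frontier [3-4 5, 1-6 6, 0-6 13, 4-6 13] → take 3-4 (5); add 4.
Step 5: frontier [1-4 10, 0-4 11, 1-6 6, 0-6 13] → take 1-6 (6); add 1.
Step 6: frontier [0-1 14, 0-4 11, 0-6 13] → take 0-4 (11); add 0.
MST edges: 5-6, 2-6, 2-3, 3-4, 1-6, 0-4; total weight 2+3+2+5+6+11 = 29.

29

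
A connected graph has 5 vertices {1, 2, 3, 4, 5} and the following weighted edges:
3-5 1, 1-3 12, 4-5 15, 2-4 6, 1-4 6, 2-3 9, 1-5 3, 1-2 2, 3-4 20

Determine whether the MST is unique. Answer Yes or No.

Kruskal: consider edges lightest-first.
3-5 (1): add. Components now {1} {2} {3,5} {4}
1-2 (2): add. Components now {1,2} {3,5} {4}
1-5 (3): add. Components now {1,2,3,5} {4}
1-4 (6): add. Components now {1,2,3,4,5}
Non-tree edge 2-4 has weight 6, equal to the heaviest edge on its tree cycle — swapping gives another MST of the same weight. Not unique.

No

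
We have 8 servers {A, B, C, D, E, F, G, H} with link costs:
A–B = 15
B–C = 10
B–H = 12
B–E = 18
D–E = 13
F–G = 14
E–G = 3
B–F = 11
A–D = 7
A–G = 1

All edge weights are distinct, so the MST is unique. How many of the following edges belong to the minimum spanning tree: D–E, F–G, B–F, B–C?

3

Kruskal: consider edges lightest-first.
A–G (1): add — endpoints in different components.
E–G (3): add — endpoints in different components.
A–D (7): add — endpoints in different components.
B–C (10): add — endpoints in different components.
B–F (11): add — endpoints in different components.
B–H (12): add — endpoints in different components.
D–E (13): skip — D and E already connected.
F–G (14): add — endpoints in different components.
MST edge set: {A–G, E–G, A–D, B–C, B–F, B–H, F–G}.
Of the listed edges, {F–G, B–F, B–C} are in the MST → 3.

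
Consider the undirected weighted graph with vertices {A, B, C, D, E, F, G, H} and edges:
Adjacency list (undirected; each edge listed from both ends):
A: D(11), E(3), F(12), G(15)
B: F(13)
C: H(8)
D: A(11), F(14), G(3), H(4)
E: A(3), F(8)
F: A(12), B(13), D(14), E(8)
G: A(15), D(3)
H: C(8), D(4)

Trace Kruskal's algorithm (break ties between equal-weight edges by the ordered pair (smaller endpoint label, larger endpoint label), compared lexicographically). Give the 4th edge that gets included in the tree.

Kruskal: consider edges lightest-first.
A E (3): add — endpoints in different components.
D G (3): add — endpoints in different components.
D H (4): add — endpoints in different components.
C H (8): add — endpoints in different components.
E F (8): add — endpoints in different components.
A D (11): add — endpoints in different components.
A F (12): skip — A and F already connected.
B F (13): add — endpoints in different components.
The 4th edge added is C H.

C-H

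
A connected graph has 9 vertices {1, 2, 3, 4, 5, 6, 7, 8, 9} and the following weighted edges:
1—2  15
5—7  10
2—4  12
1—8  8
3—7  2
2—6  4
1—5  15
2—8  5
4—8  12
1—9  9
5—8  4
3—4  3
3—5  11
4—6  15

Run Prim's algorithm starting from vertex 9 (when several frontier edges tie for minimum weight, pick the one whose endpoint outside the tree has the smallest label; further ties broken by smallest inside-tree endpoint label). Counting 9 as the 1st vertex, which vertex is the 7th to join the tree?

Prim's algorithm from 9:
Step 1: cheapest edge leaving the tree is 1—9 (9); add 1.
Step 2: cheapest edge leaving the tree is 1—8 (8); add 8.
Step 3: cheapest edge leaving the tree is 5—8 (4); add 5.
Step 4: cheapest edge leaving the tree is 2—8 (5); add 2.
Step 5: cheapest edge leaving the tree is 2—6 (4); add 6.
Step 6: cheapest edge leaving the tree is 5—7 (10); add 7.
Step 7: cheapest edge leaving the tree is 3—7 (2); add 3.
Step 8: cheapest edge leaving the tree is 3—4 (3); add 4.
Vertex order: 9, 1, 8, 5, 2, 6, 7, 3, 4. The 7th vertex is 7.

7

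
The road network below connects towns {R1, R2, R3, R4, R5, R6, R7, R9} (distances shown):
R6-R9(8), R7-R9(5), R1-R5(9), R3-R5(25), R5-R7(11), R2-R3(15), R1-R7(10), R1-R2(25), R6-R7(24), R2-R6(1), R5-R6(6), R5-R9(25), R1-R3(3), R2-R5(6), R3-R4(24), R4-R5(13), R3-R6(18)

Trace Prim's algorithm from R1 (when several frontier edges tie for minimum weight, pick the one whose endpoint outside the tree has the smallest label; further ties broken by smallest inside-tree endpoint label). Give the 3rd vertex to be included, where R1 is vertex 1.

Prim, starting at R1.
Step 1: cheapest edge leaving the tree is R1-R3 (3); add R3.
Step 2: cheapest edge leaving the tree is R1-R5 (9); add R5.
Step 3: cheapest edge leaving the tree is R2-R5 (6); add R2.
Step 4: cheapest edge leaving the tree is R2-R6 (1); add R6.
Step 5: cheapest edge leaving the tree is R6-R9 (8); add R9.
Step 6: cheapest edge leaving the tree is R7-R9 (5); add R7.
Step 7: cheapest edge leaving the tree is R4-R5 (13); add R4.
Vertex order: R1, R3, R5, R2, R6, R9, R7, R4. The 3rd vertex is R5.

R5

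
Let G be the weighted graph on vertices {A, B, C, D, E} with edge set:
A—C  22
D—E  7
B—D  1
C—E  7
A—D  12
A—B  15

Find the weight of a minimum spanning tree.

Grow the tree from E using Prim:
Step 1: frontier [C—E 7, D—E 7] → take C—E (7); add C.
Step 2: frontier [A—C 22, D—E 7] → take D—E (7); add D.
Step 3: frontier [A—C 22, B—D 1, A—D 12] → take B—D (1); add B.
Step 4: frontier [A—B 15, A—C 22, A—D 12] → take A—D (12); add A.
MST edges: C—E, D—E, B—D, A—D; total weight 7+7+1+12 = 27.

27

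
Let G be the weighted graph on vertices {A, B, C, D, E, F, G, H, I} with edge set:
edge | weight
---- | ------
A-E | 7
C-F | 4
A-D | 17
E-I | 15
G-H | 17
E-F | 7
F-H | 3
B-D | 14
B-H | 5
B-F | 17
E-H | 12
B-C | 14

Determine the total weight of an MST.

72

Grow the tree from F using Prim:
Step 1: cheapest edge leaving the tree is F-H (3); add H.
Step 2: cheapest edge leaving the tree is C-F (4); add C.
Step 3: cheapest edge leaving the tree is B-H (5); add B.
Step 4: cheapest edge leaving the tree is E-F (7); add E.
Step 5: cheapest edge leaving the tree is A-E (7); add A.
Step 6: cheapest edge leaving the tree is B-D (14); add D.
Step 7: cheapest edge leaving the tree is E-I (15); add I.
Step 8: cheapest edge leaving the tree is G-H (17); add G.
MST edges: F-H, C-F, B-H, E-F, A-E, B-D, E-I, G-H; total weight 3+4+5+7+7+14+15+17 = 72.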